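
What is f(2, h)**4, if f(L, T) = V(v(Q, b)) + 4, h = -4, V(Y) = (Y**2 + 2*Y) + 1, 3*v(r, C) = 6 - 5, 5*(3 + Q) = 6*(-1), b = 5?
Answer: 7311616/6561 ≈ 1114.4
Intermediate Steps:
Q = -21/5 (Q = -3 + (6*(-1))/5 = -3 + (1/5)*(-6) = -3 - 6/5 = -21/5 ≈ -4.2000)
v(r, C) = 1/3 (v(r, C) = (6 - 5)/3 = (1/3)*1 = 1/3)
V(Y) = 1 + Y**2 + 2*Y
f(L, T) = 52/9 (f(L, T) = (1 + (1/3)**2 + 2*(1/3)) + 4 = (1 + 1/9 + 2/3) + 4 = 16/9 + 4 = 52/9)
f(2, h)**4 = (52/9)**4 = 7311616/6561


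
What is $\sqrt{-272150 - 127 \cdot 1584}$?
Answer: $i \sqrt{473318} \approx 687.98 i$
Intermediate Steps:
$\sqrt{-272150 - 127 \cdot 1584} = \sqrt{-272150 - 201168} = \sqrt{-473318} = i \sqrt{473318}$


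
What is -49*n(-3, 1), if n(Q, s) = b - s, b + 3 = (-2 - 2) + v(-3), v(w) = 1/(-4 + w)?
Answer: 399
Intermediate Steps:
b = -50/7 (b = -3 + ((-2 - 2) + 1/(-4 - 3)) = -3 + (-4 + 1/(-7)) = -3 + (-4 - ⅐) = -3 - 29/7 = -50/7 ≈ -7.1429)
n(Q, s) = -50/7 - s
-49*n(-3, 1) = -49*(-50/7 - 1*1) = -49*(-50/7 - 1) = -49*(-57/7) = 399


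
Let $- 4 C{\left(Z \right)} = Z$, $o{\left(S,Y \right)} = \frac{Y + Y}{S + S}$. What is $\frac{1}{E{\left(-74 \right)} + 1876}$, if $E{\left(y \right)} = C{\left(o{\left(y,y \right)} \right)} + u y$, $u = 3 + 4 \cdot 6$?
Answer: $- \frac{4}{489} \approx -0.00818$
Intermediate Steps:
$u = 27$ ($u = 3 + 24 = 27$)
$o{\left(S,Y \right)} = \frac{Y}{S}$ ($o{\left(S,Y \right)} = \frac{2 Y}{2 S} = 2 Y \frac{1}{2 S} = \frac{Y}{S}$)
$C{\left(Z \right)} = - \frac{Z}{4}$
$E{\left(y \right)} = - \frac{1}{4} + 27 y$ ($E{\left(y \right)} = - \frac{y \frac{1}{y}}{4} + 27 y = \left(- \frac{1}{4}\right) 1 + 27 y = - \frac{1}{4} + 27 y$)
$\frac{1}{E{\left(-74 \right)} + 1876} = \frac{1}{\left(- \frac{1}{4} + 27 \left(-74\right)\right) + 1876} = \frac{1}{\left(- \frac{1}{4} - 1998\right) + 1876} = \frac{1}{- \frac{7993}{4} + 1876} = \frac{1}{- \frac{489}{4}} = - \frac{4}{489}$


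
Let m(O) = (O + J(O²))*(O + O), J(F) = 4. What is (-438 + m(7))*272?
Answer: -77248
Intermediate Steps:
m(O) = 2*O*(4 + O) (m(O) = (O + 4)*(O + O) = (4 + O)*(2*O) = 2*O*(4 + O))
(-438 + m(7))*272 = (-438 + 2*7*(4 + 7))*272 = (-438 + 2*7*11)*272 = (-438 + 154)*272 = -284*272 = -77248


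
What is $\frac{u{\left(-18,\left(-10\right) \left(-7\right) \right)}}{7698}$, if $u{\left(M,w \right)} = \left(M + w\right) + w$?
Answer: $\frac{61}{3849} \approx 0.015848$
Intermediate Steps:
$u{\left(M,w \right)} = M + 2 w$
$\frac{u{\left(-18,\left(-10\right) \left(-7\right) \right)}}{7698} = \frac{-18 + 2 \left(\left(-10\right) \left(-7\right)\right)}{7698} = \left(-18 + 2 \cdot 70\right) \frac{1}{7698} = \left(-18 + 140\right) \frac{1}{7698} = 122 \cdot \frac{1}{7698} = \frac{61}{3849}$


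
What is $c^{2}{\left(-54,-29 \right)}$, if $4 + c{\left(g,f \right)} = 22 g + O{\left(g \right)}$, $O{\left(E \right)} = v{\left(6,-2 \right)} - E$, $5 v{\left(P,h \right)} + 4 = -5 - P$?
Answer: $1301881$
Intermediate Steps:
$v{\left(P,h \right)} = - \frac{9}{5} - \frac{P}{5}$ ($v{\left(P,h \right)} = - \frac{4}{5} + \frac{-5 - P}{5} = - \frac{4}{5} - \left(1 + \frac{P}{5}\right) = - \frac{9}{5} - \frac{P}{5}$)
$O{\left(E \right)} = -3 - E$ ($O{\left(E \right)} = \left(- \frac{9}{5} - \frac{6}{5}\right) - E = -3 - E$)
$c{\left(g,f \right)} = -7 + 21 g$ ($c{\left(g,f \right)} = -4 + \left(22 g - \left(3 + g\right)\right) = -4 + \left(-3 + 21 g\right) = -7 + 21 g$)
$c^{2}{\left(-54,-29 \right)} = \left(-7 + 21 \left(-54\right)\right)^{2} = \left(-7 - 1134\right)^{2} = \left(-1141\right)^{2} = 1301881$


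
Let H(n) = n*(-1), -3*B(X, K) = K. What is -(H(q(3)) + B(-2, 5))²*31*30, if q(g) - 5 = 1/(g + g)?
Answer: -260555/6 ≈ -43426.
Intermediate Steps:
B(X, K) = -K/3
q(g) = 5 + 1/(2*g) (q(g) = 5 + 1/(g + g) = 5 + 1/(2*g))
H(n) = -n
-(H(q(3)) + B(-2, 5))²*31*30 = -(-(5 + (½)/3) - ⅓*5)²*31*30 = -(-(5 + (½)*(⅓)) - 5/3)²*31*30 = -(-(5 + ⅙) - 5/3)²*31*30 = -(-1*31/6 - 5/3)²*31*30 = -(-31/6 - 5/3)²*31*30 = -(-41/6)²*31*30 = -(1681/36)*31*30 = -52111*30/36 = -1*260555/6 = -260555/6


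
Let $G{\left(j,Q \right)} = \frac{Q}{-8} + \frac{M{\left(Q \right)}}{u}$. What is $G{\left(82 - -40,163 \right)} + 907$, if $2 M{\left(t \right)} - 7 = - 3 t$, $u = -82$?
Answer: $\frac{291777}{328} \approx 889.56$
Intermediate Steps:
$M{\left(t \right)} = \frac{7}{2} - \frac{3 t}{2}$ ($M{\left(t \right)} = \frac{7}{2} + \frac{\left(-3\right) t}{2} = \frac{7}{2} - \frac{3 t}{2}$)
$G{\left(j,Q \right)} = - \frac{7}{164} - \frac{35 Q}{328}$ ($G{\left(j,Q \right)} = \frac{Q}{-8} + \frac{\frac{7}{2} - \frac{3 Q}{2}}{-82} = Q \left(- \frac{1}{8}\right) + \left(\frac{7}{2} - \frac{3 Q}{2}\right) \left(- \frac{1}{82}\right) = - \frac{Q}{8} + \left(- \frac{7}{164} + \frac{3 Q}{164}\right) = - \frac{7}{164} - \frac{35 Q}{328}$)
$G{\left(82 - -40,163 \right)} + 907 = \left(- \frac{7}{164} - \frac{5705}{328}\right) + 907 = - \frac{5719}{328} + 907 = \frac{291777}{328}$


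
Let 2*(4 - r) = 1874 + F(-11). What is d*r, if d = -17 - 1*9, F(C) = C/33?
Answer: 72761/3 ≈ 24254.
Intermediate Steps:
F(C) = C/33 (F(C) = C*(1/33) = C/33)
d = -26 (d = -17 - 9 = -26)
r = -5597/6 (r = 4 - (1874 + (1/33)*(-11))/2 = 4 - (1874 - 1/3)/2 = 4 - 1/2*5621/3 = 4 - 5621/6 = -5597/6 ≈ -932.83)
d*r = -26*(-5597/6) = 72761/3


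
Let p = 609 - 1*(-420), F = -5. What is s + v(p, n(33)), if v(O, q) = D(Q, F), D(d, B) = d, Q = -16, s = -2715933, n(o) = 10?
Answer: -2715949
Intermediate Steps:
p = 1029 (p = 609 + 420 = 1029)
v(O, q) = -16
s + v(p, n(33)) = -2715933 - 16 = -2715949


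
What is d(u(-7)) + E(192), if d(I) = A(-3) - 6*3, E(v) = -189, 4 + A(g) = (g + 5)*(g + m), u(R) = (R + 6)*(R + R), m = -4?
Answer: -225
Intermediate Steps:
u(R) = 2*R*(6 + R) (u(R) = (6 + R)*(2*R) = 2*R*(6 + R))
A(g) = -4 + (-4 + g)*(5 + g) (A(g) = -4 + (g + 5)*(g - 4) = -4 + (5 + g)*(-4 + g) = -4 + (-4 + g)*(5 + g))
d(I) = -36 (d(I) = (-24 - 3 + (-3)**2) - 6*3 = (-24 - 3 + 9) - 18 = -18 - 18 = -36)
d(u(-7)) + E(192) = -36 - 189 = -225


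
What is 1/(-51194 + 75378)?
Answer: 1/24184 ≈ 4.1350e-5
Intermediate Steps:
1/(-51194 + 75378) = 1/24184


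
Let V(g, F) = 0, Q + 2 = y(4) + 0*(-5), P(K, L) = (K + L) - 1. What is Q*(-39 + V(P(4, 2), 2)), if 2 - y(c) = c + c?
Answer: 312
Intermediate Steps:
P(K, L) = -1 + K + L
y(c) = 2 - 2*c (y(c) = 2 - (c + c) = 2 - 2*c)
Q = -8 (Q = -2 + ((2 - 2*4) + 0*(-5)) = -2 + ((2 - 8) + 0) = -2 + (-6 + 0) = -2 - 6 = -8)
Q*(-39 + V(P(4, 2), 2)) = -8*(-39 + 0) = -8*(-39) = 312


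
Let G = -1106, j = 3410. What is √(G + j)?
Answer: 48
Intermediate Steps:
√(G + j) = √(-1106 + 3410) = √2304 = 48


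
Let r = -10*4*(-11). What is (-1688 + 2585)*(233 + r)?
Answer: 603681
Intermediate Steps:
r = 440 (r = -40*(-11) = 440)
(-1688 + 2585)*(233 + r) = (-1688 + 2585)*(233 + 440) = 897*673 = 603681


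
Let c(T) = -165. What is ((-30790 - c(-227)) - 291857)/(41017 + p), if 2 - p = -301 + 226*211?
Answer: 53747/1061 ≈ 50.657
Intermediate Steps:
p = -47383 (p = 2 - (-301 + 226*211) = 2 - (-301 + 47686) = 2 - 1*47385 = 2 - 47385 = -47383)
((-30790 - c(-227)) - 291857)/(41017 + p) = ((-30790 - 1*(-165)) - 291857)/(41017 - 47383) = ((-30790 + 165) - 291857)/(-6366) = (-30625 - 291857)*(-1/6366) = -322482*(-1/6366) = 53747/1061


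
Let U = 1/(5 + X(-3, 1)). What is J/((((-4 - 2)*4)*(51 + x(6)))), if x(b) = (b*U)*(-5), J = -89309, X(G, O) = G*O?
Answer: 89309/864 ≈ 103.37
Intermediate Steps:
U = 1/2 (U = 1/(5 - 3*1) = 1/(5 - 3) = 1/2 ≈ 0.50000)
x(b) = -5*b/2 (x(b) = (b*(1/2))*(-5) = (b/2)*(-5) = -5*b/2)
J/((((-4 - 2)*4)*(51 + x(6)))) = -89309*1/(4*(-4 - 2)*(51 - 5/2*6)) = -89309*(-1/(24*(51 - 15))) = -89309/((-24*36)) = -89309/(-864) = -89309*(-1/864) = 89309/864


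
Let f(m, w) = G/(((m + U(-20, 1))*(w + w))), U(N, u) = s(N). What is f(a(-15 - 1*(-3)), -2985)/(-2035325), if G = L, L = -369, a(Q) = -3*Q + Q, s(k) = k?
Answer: -123/16201187000 ≈ -7.5920e-9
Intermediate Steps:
a(Q) = -2*Q
U(N, u) = N
G = -369
f(m, w) = -369/(2*w*(-20 + m)) (f(m, w) = -369*1/((m - 20)*(w + w)) = -369*1/(2*w*(-20 + m)) = -369/(2*w*(-20 + m)))
f(a(-15 - 1*(-3)), -2985)/(-2035325) = -369/2/(-2985*(-20 - 2*(-15 - 1*(-3))))/(-2035325) = -369/2*(-1/2985)/(-20 - 2*(-15 + 3))*(-1/2035325) = -369/2*(-1/2985)/(-20 - 2*(-12))*(-1/2035325) = -369/2*(-1/2985)/(-20 + 24)*(-1/2035325) = -369/2*(-1/2985)/4*(-1/2035325) = -369/2*(-1/2985)*¼*(-1/2035325) = (123/7960)*(-1/2035325) = -123/16201187000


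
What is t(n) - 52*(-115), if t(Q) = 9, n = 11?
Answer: 5989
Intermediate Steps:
t(n) - 52*(-115) = 9 - 52*(-115) = 9 + 5980 = 5989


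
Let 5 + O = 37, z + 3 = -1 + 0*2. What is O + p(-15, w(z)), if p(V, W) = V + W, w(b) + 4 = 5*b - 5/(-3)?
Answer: -16/3 ≈ -5.3333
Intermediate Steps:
z = -4 (z = -3 + (-1 + 0*2) = -3 + (-1 + 0) = -3 - 1 = -4)
O = 32 (O = -5 + 37 = 32)
w(b) = -7/3 + 5*b (w(b) = -4 + (5*b - 5/(-3)) = -4 + (5*b - 5*(-⅓)) = -4 + (5*b + 5/3) = -4 + (5/3 + 5*b) = -7/3 + 5*b)
O + p(-15, w(z)) = 32 + (-15 + (-7/3 + 5*(-4))) = 32 + (-15 + (-7/3 - 20)) = 32 + (-15 - 67/3) = 32 - 112/3 = -16/3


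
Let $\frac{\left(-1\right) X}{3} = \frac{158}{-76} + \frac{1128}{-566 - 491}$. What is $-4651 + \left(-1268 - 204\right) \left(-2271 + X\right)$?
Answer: $\frac{66763277327}{20083} \approx 3.3244 \cdot 10^{6}$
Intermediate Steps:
$X = \frac{379101}{40166}$ ($X = - 3 \left(\frac{158}{-76} + \frac{1128}{-566 - 491}\right) = - 3 \left(158 \left(- \frac{1}{76}\right) + \frac{1128}{-1057}\right) = - 3 \left(- \frac{79}{38} + 1128 \left(- \frac{1}{1057}\right)\right) = - 3 \left(- \frac{79}{38} - \frac{1128}{1057}\right) = \left(-3\right) \left(- \frac{126367}{40166}\right) = \frac{379101}{40166} \approx 9.4384$)
$-4651 + \left(-1268 - 204\right) \left(-2271 + X\right) = -4651 + \left(-1268 - 204\right) \left(-2271 + \frac{379101}{40166}\right) = -4651 - - \frac{66856683360}{20083} = -4651 + \frac{66856683360}{20083} = \frac{66763277327}{20083}$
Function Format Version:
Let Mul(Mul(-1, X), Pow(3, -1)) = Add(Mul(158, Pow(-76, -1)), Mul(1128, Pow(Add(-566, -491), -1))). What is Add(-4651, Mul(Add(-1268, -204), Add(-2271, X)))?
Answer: Rational(66763277327, 20083) ≈ 3.3244e+6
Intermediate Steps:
X = Rational(379101, 40166) (X = Mul(-3, Add(Mul(158, Pow(-76, -1)), Mul(1128, Pow(Add(-566, -491), -1)))) = Mul(-3, Add(Mul(158, Rational(-1, 76)), Mul(1128, Pow(-1057, -1)))) = Mul(-3, Add(Rational(-79, 38), Mul(1128, Rational(-1, 1057)))) = Mul(-3, Add(Rational(-79, 38), Rational(-1128, 1057))) = Mul(-3, Rational(-126367, 40166)) = Rational(379101, 40166) ≈ 9.4384)
Add(-4651, Mul(Add(-1268, -204), Add(-2271, X))) = Add(-4651, Mul(Add(-1268, -204), Add(-2271, Rational(379101, 40166)))) = Add(-4651, Mul(-1472, Rational(-90837885, 40166))) = Add(-4651, Rational(66856683360, 20083)) = Rational(66763277327, 20083)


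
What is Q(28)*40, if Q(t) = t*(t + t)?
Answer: 62720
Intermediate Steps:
Q(t) = 2*t**2 (Q(t) = t*(2*t) = 2*t**2)
Q(28)*40 = (2*28**2)*40 = (2*784)*40 = 1568*40 = 62720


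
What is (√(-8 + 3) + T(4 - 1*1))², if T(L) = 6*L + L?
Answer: (21 + I*√5)² ≈ 436.0 + 93.915*I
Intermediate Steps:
T(L) = 7*L
(√(-8 + 3) + T(4 - 1*1))² = (√(-8 + 3) + 7*(4 - 1*1))² = (√(-5) + 7*(4 - 1))² = (I*√5 + 7*3)² = (I*√5 + 21)² = (21 + I*√5)²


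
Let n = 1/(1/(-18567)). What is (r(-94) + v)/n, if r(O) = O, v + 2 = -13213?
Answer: 13309/18567 ≈ 0.71681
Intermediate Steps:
v = -13215 (v = -2 - 13213 = -13215)
n = -18567 (n = 1/(-1/18567) = -18567)
(r(-94) + v)/n = (-94 - 13215)/(-18567) = -13309*(-1/18567) = 13309/18567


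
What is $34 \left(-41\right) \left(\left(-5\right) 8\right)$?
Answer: $55760$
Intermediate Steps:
$34 \left(-41\right) \left(\left(-5\right) 8\right) = \left(-1394\right) \left(-40\right) = 55760$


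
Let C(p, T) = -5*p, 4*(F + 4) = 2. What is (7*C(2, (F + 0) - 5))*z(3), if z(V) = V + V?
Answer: -420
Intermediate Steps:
F = -7/2 (F = -4 + (1/4)*2 = -4 + 1/2 = -7/2 ≈ -3.5000)
z(V) = 2*V
(7*C(2, (F + 0) - 5))*z(3) = (7*(-5*2))*(2*3) = (7*(-10))*6 = -70*6 = -420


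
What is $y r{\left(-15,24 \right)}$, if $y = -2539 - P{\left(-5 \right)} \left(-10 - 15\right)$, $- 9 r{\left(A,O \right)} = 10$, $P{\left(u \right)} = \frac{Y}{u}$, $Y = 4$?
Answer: $\frac{8530}{3} \approx 2843.3$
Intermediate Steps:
$P{\left(u \right)} = \frac{4}{u}$
$r{\left(A,O \right)} = - \frac{10}{9}$ ($r{\left(A,O \right)} = \left(- \frac{1}{9}\right) 10 = - \frac{10}{9}$)
$y = -2559$ ($y = -2539 - \frac{4}{-5} \left(-10 - 15\right) = -2539 - 4 \left(- \frac{1}{5}\right) \left(-25\right) = -2539 - \left(- \frac{4}{5}\right) \left(-25\right) = -2539 - 20 = -2559$)
$y r{\left(-15,24 \right)} = \left(-2559\right) \left(- \frac{10}{9}\right) = \frac{8530}{3}$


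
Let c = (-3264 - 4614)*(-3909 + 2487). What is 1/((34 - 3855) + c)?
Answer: 1/11198695 ≈ 8.9296e-8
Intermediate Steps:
c = 11202516 (c = -7878*(-1422) = 11202516)
1/((34 - 3855) + c) = 1/((34 - 3855) + 11202516) = 1/(-3821 + 11202516) = 1/11198695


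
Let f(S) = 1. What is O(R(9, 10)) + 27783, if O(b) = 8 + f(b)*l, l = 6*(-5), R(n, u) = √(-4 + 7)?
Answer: 27761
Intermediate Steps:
R(n, u) = √3
l = -30
O(b) = -22 (O(b) = 8 + 1*(-30) = 8 - 30 = -22)
O(R(9, 10)) + 27783 = -22 + 27783 = 27761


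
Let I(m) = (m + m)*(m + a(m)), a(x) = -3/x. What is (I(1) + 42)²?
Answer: 1444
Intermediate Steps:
I(m) = 2*m*(m - 3/m) (I(m) = (m + m)*(m - 3/m) = (2*m)*(m - 3/m) = 2*m*(m - 3/m))
(I(1) + 42)² = ((-6 + 2*1²) + 42)² = ((-6 + 2*1) + 42)² = ((-6 + 2) + 42)² = (-4 + 42)² = 38² = 1444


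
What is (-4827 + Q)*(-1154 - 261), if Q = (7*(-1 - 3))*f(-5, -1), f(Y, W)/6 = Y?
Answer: 5641605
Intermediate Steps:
f(Y, W) = 6*Y
Q = 840 (Q = (7*(-1 - 3))*(6*(-5)) = (7*(-4))*(-30) = -28*(-30) = 840)
(-4827 + Q)*(-1154 - 261) = (-4827 + 840)*(-1154 - 261) = -3987*(-1415) = 5641605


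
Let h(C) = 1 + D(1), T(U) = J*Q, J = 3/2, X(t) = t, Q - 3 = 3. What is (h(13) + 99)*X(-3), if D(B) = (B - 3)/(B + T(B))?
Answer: -1497/5 ≈ -299.40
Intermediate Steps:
Q = 6 (Q = 3 + 3 = 6)
J = 3/2 (J = 3*(½) = 3/2 ≈ 1.5000)
T(U) = 9 (T(U) = (3/2)*6 = 9)
D(B) = (-3 + B)/(9 + B) (D(B) = (B - 3)/(B + 9) = (-3 + B)/(9 + B))
h(C) = ⅘ (h(C) = 1 + (-3 + 1)/(9 + 1) = 1 - 2/10 = 1 + (⅒)*(-2) = 1 - ⅕ = ⅘)
(h(13) + 99)*X(-3) = (⅘ + 99)*(-3) = (499/5)*(-3) = -1497/5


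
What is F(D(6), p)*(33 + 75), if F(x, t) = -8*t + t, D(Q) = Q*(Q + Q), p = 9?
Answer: -6804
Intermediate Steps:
D(Q) = 2*Q**2 (D(Q) = Q*(2*Q) = 2*Q**2)
F(x, t) = -7*t
F(D(6), p)*(33 + 75) = (-7*9)*(33 + 75) = -63*108 = -6804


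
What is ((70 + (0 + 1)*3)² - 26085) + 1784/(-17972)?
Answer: -93257154/4493 ≈ -20756.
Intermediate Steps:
((70 + (0 + 1)*3)² - 26085) + 1784/(-17972) = ((70 + 1*3)² - 26085) + 1784*(-1/17972) = ((70 + 3)² - 26085) - 446/4493 = (73² - 26085) - 446/4493 = (5329 - 26085) - 446/4493 = -20756 - 446/4493 = -93257154/4493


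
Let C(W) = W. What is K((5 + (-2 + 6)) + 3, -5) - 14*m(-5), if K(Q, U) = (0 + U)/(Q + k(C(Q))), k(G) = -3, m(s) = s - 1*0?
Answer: 625/9 ≈ 69.444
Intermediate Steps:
m(s) = s (m(s) = s + 0 = s)
K(Q, U) = U/(-3 + Q) (K(Q, U) = (0 + U)/(Q - 3) = U/(-3 + Q))
K((5 + (-2 + 6)) + 3, -5) - 14*m(-5) = -5/(-3 + ((5 + (-2 + 6)) + 3)) - 14*(-5) = -5/(-3 + ((5 + 4) + 3)) + 70 = -5/(-3 + (9 + 3)) + 70 = -5/(-3 + 12) + 70 = -5/9 + 70 = 625/9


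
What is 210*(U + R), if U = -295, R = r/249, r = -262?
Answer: -5160190/83 ≈ -62171.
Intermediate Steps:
R = -262/249 ≈ -1.0522
210*(U + R) = 210*(-295 - 262/249) = 210*(-73717/249) = -5160190/83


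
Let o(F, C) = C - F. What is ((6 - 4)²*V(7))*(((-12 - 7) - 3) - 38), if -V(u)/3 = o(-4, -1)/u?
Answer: 2160/7 ≈ 308.57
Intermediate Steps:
V(u) = -9/u (V(u) = -3*(-1 - 1*(-4))/u = -3*(-1 + 4)/u = -9/u)
((6 - 4)²*V(7))*(((-12 - 7) - 3) - 38) = ((6 - 4)²*(-9/7))*(((-12 - 7) - 3) - 38) = (2²*(-9*⅐))*((-19 - 3) - 38) = (4*(-9/7))*(-22 - 38) = -36/7*(-60) = 2160/7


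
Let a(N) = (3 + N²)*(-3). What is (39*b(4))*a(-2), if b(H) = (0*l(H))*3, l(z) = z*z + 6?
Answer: 0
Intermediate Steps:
a(N) = -9 - 3*N²
l(z) = 6 + z² (l(z) = z² + 6 = 6 + z²)
b(H) = 0 (b(H) = (0*(6 + H²))*3 = 0*3 = 0)
(39*b(4))*a(-2) = (39*0)*(-9 - 3*(-2)²) = 0*(-9 - 3*4) = 0*(-9 - 12) = 0*(-21) = 0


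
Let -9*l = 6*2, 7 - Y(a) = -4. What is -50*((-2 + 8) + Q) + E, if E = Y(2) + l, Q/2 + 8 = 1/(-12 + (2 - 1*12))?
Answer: 16969/33 ≈ 514.21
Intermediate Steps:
Y(a) = 11 (Y(a) = 7 - 1*(-4) = 7 + 4 = 11)
l = -4/3 (l = -2*2/3 = -⅑*12 = -4/3 ≈ -1.3333)
Q = -177/11 (Q = -16 + 2/(-12 + (2 - 1*12)) = -16 + 2/(-12 + (2 - 12)) = -16 + 2/(-12 - 10) = -16 + 2/(-22) = -16 + 2*(-1/22) = -16 - 1/11 = -177/11 ≈ -16.091)
E = 29/3 (E = 11 - 4/3 = 29/3 ≈ 9.6667)
-50*((-2 + 8) + Q) + E = -50*((-2 + 8) - 177/11) + 29/3 = -50*(6 - 177/11) + 29/3 = -50*(-111/11) + 29/3 = 5550/11 + 29/3 = 16969/33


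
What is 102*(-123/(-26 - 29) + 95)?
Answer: 545496/55 ≈ 9918.1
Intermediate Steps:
102*(-123/(-26 - 29) + 95) = 102*(-123/(-55) + 95) = 102*(-123*(-1/55) + 95) = 102*(123/55 + 95) = 102*(5348/55) = 545496/55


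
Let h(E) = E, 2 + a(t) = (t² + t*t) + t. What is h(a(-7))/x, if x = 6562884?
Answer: 89/6562884 ≈ 1.3561e-5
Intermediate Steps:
a(t) = -2 + t + 2*t² (a(t) = -2 + ((t² + t*t) + t) = -2 + ((t² + t²) + t) = -2 + (2*t² + t) = -2 + (t + 2*t²) = -2 + t + 2*t²)
h(a(-7))/x = (-2 - 7 + 2*(-7)²)/6562884 = (-2 - 7 + 2*49)*(1/6562884) = (-2 - 7 + 98)*(1/6562884) = 89*(1/6562884) = 89/6562884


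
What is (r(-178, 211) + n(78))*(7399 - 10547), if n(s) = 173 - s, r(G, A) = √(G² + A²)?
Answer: -299060 - 3148*√76205 ≈ -1.1681e+6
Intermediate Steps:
r(G, A) = √(A² + G²)
(r(-178, 211) + n(78))*(7399 - 10547) = (√(211² + (-178)²) + (173 - 1*78))*(7399 - 10547) = (√(44521 + 31684) + (173 - 78))*(-3148) = (√76205 + 95)*(-3148) = (95 + √76205)*(-3148) = -299060 - 3148*√76205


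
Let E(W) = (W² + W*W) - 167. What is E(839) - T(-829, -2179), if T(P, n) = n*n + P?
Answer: -3339537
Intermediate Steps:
E(W) = -167 + 2*W² (E(W) = (W² + W²) - 167 = 2*W² - 167 = -167 + 2*W²)
T(P, n) = P + n² (T(P, n) = n² + P = P + n²)
E(839) - T(-829, -2179) = (-167 + 2*839²) - (-829 + (-2179)²) = (-167 + 2*703921) - (-829 + 4748041) = (-167 + 1407842) - 1*4747212 = 1407675 - 4747212 = -3339537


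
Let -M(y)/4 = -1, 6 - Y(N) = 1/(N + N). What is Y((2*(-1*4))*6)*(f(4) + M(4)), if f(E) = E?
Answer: 577/12 ≈ 48.083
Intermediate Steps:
Y(N) = 6 - 1/(2*N) (Y(N) = 6 - 1/(N + N) = 6 - 1/(2*N))
M(y) = 4 (M(y) = -4*(-1) = 4)
Y((2*(-1*4))*6)*(f(4) + M(4)) = (6 - 1/(2*((2*(-1*4))*6)))*(4 + 4) = (6 - 1/(2*((2*(-4))*6)))*8 = (6 - 1/(2*((-8*6))))*8 = (6 - 1/2/(-48))*8 = (6 - 1/2*(-1/48))*8 = (6 + 1/96)*8 = (577/96)*8 = 577/12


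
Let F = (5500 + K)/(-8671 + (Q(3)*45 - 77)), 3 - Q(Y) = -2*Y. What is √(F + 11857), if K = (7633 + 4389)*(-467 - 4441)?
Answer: √16265906981/927 ≈ 137.58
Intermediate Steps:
Q(Y) = 3 + 2*Y (Q(Y) = 3 - (-2)*Y = 3 + 2*Y)
K = -59003976 (K = 12022*(-4908) = -59003976)
F = 58998476/8343 (F = (5500 - 59003976)/(-8671 + ((3 + 2*3)*45 - 77)) = -58998476/(-8671 + ((3 + 6)*45 - 77)) = -58998476/(-8671 + (9*45 - 77)) = -58998476/(-8671 + (405 - 77)) = -58998476/(-8671 + 328) = -58998476/(-8343) = -58998476*(-1/8343) = 58998476/8343 ≈ 7071.6)
√(F + 11857) = √(58998476/8343 + 11857) = √(157921427/8343) = √16265906981/927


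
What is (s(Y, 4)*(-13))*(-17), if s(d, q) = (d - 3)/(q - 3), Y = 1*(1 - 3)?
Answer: -1105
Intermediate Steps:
Y = -2 (Y = 1*(-2) = -2)
s(d, q) = (-3 + d)/(-3 + q)
(s(Y, 4)*(-13))*(-17) = (((-3 - 2)/(-3 + 4))*(-13))*(-17) = ((-5/1)*(-13))*(-17) = ((1*(-5))*(-13))*(-17) = -5*(-13)*(-17) = 65*(-17) = -1105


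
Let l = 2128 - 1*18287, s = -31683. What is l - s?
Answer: 15524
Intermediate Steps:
l = -16159 (l = 2128 - 18287 = -16159)
l - s = -16159 - 1*(-31683) = -16159 + 31683 = 15524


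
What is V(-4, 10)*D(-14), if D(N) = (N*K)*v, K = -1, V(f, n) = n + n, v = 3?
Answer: 840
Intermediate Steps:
V(f, n) = 2*n
D(N) = -3*N (D(N) = (N*(-1))*3 = -N*3 = -3*N)
V(-4, 10)*D(-14) = (2*10)*(-3*(-14)) = 20*42 = 840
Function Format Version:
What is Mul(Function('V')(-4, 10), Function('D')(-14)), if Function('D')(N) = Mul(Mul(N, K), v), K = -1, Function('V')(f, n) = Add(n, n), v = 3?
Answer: 840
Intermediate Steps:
Function('V')(f, n) = Mul(2, n)
Function('D')(N) = Mul(-3, N) (Function('D')(N) = Mul(Mul(N, -1), 3) = Mul(Mul(-1, N), 3) = Mul(-3, N))
Mul(Function('V')(-4, 10), Function('D')(-14)) = Mul(Mul(2, 10), Mul(-3, -14)) = Mul(20, 42) = 840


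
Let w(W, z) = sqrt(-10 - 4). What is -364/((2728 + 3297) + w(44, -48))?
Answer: -2193100/36300639 + 364*I*sqrt(14)/36300639 ≈ -0.060415 + 3.7519e-5*I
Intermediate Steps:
w(W, z) = I*sqrt(14) (w(W, z) = sqrt(-14) = I*sqrt(14))
-364/((2728 + 3297) + w(44, -48)) = -364/((2728 + 3297) + I*sqrt(14)) = -364/(6025 + I*sqrt(14))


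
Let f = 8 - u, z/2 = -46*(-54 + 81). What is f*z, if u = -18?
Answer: -64584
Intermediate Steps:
z = -2484 (z = 2*(-46*(-54 + 81)) = 2*(-46*27) = 2*(-1242) = -2484)
f = 26 (f = 8 - 1*(-18) = 8 + 18 = 26)
f*z = 26*(-2484) = -64584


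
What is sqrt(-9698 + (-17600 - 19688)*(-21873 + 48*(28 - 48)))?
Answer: sqrt(851387206) ≈ 29179.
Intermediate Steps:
sqrt(-9698 + (-17600 - 19688)*(-21873 + 48*(28 - 48))) = sqrt(-9698 - 37288*(-21873 + 48*(-20))) = sqrt(-9698 - 37288*(-21873 - 960)) = sqrt(-9698 - 37288*(-22833)) = sqrt(-9698 + 851396904) = sqrt(851387206)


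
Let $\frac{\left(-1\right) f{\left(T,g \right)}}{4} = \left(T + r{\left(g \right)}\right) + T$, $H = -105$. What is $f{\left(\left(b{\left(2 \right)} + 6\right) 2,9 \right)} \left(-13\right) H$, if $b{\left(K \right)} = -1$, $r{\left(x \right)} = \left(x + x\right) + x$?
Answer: $-256620$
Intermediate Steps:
$r{\left(x \right)} = 3 x$ ($r{\left(x \right)} = 2 x + x = 3 x$)
$f{\left(T,g \right)} = - 12 g - 8 T$ ($f{\left(T,g \right)} = - 4 \left(\left(T + 3 g\right) + T\right) = - 4 \left(2 T + 3 g\right) = - 12 g - 8 T$)
$f{\left(\left(b{\left(2 \right)} + 6\right) 2,9 \right)} \left(-13\right) H = \left(\left(-12\right) 9 - 8 \left(-1 + 6\right) 2\right) \left(-13\right) \left(-105\right) = \left(-108 - 8 \cdot 5 \cdot 2\right) \left(-13\right) \left(-105\right) = \left(-108 - 80\right) \left(-13\right) \left(-105\right) = \left(-188\right) \left(-13\right) \left(-105\right) = 2444 \left(-105\right) = -256620$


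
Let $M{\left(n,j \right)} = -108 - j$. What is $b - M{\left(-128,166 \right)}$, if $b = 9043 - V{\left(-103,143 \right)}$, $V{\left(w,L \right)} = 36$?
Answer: $9281$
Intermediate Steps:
$b = 9007$ ($b = 9043 - 36 = 9007$)
$b - M{\left(-128,166 \right)} = 9007 - \left(-108 - 166\right) = 9007 - -274 = 9007 + 274 = 9281$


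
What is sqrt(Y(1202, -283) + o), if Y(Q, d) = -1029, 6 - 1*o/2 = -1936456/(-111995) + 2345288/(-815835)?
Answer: I*sqrt(13969591845564829799481)/3654777633 ≈ 32.339*I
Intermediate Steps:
o = -61516112500/3654777633 (o = 12 - 2*(-1936456/(-111995) + 2345288/(-815835)) = 12 - 2*(-1936456*(-1/111995) + 2345288*(-1/815835)) = 12 - 2*(1936456/111995 - 2345288/815835) = 12 - 2*52686722048/3654777633 = 12 - 105373444096/3654777633 = -61516112500/3654777633 ≈ -16.832)
sqrt(Y(1202, -283) + o) = sqrt(-1029 - 61516112500/3654777633) = sqrt(-3822282296857/3654777633) = I*sqrt(13969591845564829799481)/3654777633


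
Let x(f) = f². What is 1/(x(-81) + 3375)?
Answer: 1/9936 ≈ 0.00010064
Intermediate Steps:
1/(x(-81) + 3375) = 1/((-81)² + 3375) = 1/(6561 + 3375) = 1/9936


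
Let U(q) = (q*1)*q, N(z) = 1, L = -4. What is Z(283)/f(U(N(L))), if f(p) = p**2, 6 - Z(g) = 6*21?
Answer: -120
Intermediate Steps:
Z(g) = -120 (Z(g) = 6 - 6*21 = 6 - 1*126 = 6 - 126 = -120)
U(q) = q**2 (U(q) = q*q = q**2)
Z(283)/f(U(N(L))) = -120/((1**2)**2) = -120/(1**2) = -120/1 = -120*1 = -120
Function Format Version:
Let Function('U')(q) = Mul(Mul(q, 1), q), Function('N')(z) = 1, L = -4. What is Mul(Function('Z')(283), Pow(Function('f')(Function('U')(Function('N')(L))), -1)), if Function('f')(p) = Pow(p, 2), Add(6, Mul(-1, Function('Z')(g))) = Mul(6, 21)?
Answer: -120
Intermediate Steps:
Function('Z')(g) = -120 (Function('Z')(g) = Add(6, Mul(-1, Mul(6, 21))) = Add(6, Mul(-1, 126)) = Add(6, -126) = -120)
Function('U')(q) = Pow(q, 2) (Function('U')(q) = Mul(q, q) = Pow(q, 2))
Mul(Function('Z')(283), Pow(Function('f')(Function('U')(Function('N')(L))), -1)) = Mul(-120, Pow(Pow(Pow(1, 2), 2), -1)) = Mul(-120, Pow(Pow(1, 2), -1)) = Mul(-120, Pow(1, -1)) = Mul(-120, 1) = -120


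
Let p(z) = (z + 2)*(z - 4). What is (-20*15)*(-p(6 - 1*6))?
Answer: -2400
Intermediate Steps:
p(z) = (-4 + z)*(2 + z) (p(z) = (2 + z)*(-4 + z) = (-4 + z)*(2 + z))
(-20*15)*(-p(6 - 1*6)) = (-20*15)*(-(-8 + (6 - 1*6)² - 2*(6 - 1*6))) = -(-300)*(-8 + (6 - 6)² - 2*(6 - 6)) = -(-300)*(-8 + 0² - 2*0) = -(-300)*(-8 + 0 + 0) = -(-300)*(-8) = -300*8 = -2400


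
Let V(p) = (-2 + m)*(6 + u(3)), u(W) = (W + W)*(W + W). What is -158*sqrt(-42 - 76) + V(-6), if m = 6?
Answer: 168 - 158*I*sqrt(118) ≈ 168.0 - 1716.3*I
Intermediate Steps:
u(W) = 4*W**2 (u(W) = (2*W)*(2*W) = 4*W**2)
V(p) = 168 (V(p) = (-2 + 6)*(6 + 4*3**2) = 4*(6 + 4*9) = 4*(6 + 36) = 4*42 = 168)
-158*sqrt(-42 - 76) + V(-6) = -158*sqrt(-42 - 76) + 168 = -158*I*sqrt(118) + 168 = 168 - 158*I*sqrt(118)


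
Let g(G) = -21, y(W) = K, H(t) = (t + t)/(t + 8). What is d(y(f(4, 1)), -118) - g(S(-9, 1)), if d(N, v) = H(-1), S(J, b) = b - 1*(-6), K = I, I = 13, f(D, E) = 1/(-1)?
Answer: 145/7 ≈ 20.714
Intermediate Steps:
f(D, E) = -1
H(t) = 2*t/(8 + t) (H(t) = (2*t)/(8 + t) = 2*t/(8 + t))
K = 13
y(W) = 13
S(J, b) = 6 + b (S(J, b) = b + 6 = 6 + b)
d(N, v) = -2/7 (d(N, v) = 2*(-1)/(8 - 1) = 2*(-1)/7 = 2*(-1)*(1/7) = -2/7)
d(y(f(4, 1)), -118) - g(S(-9, 1)) = -2/7 - 1*(-21) = -2/7 + 21 = 145/7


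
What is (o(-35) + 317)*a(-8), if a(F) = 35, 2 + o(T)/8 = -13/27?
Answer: 280805/27 ≈ 10400.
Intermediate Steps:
o(T) = -536/27 (o(T) = -16 + 8*(-13/27) = -16 - 104/27 = -536/27)
(o(-35) + 317)*a(-8) = (-536/27 + 317)*35 = (8023/27)*35 = 280805/27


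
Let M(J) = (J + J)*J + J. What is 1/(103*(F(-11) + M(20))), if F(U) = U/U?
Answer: 1/84563 ≈ 1.1825e-5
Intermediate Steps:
F(U) = 1
M(J) = J + 2*J² (M(J) = (2*J)*J + J = 2*J² + J = J + 2*J²)
1/(103*(F(-11) + M(20))) = 1/(103*(1 + 20*(1 + 2*20))) = 1/(103*(1 + 20*(1 + 40))) = 1/(103*(1 + 20*41)) = 1/(103*(1 + 820)) = 1/(103*821) = 1/84563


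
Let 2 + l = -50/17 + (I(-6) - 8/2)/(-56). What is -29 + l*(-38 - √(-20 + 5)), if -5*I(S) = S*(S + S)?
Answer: 87036/595 + 5489*I*√15/1190 ≈ 146.28 + 17.865*I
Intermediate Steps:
I(S) = -2*S²/5 (I(S) = -S*(S + S)/5 = -S*2*S/5 = -2*S²/5)
l = -5489/1190 (l = -2 + (-50/17 + (-⅖*(-6)² - 8/2)/(-56)) = -2 + (-50*1/17 + (-⅖*36 - 8/2)*(-1/56)) = -2 + (-50/17 + (-72/5 - 1*4)*(-1/56)) = -2 + (-50/17 + (-72/5 - 4)*(-1/56)) = -2 + (-50/17 - 92/5*(-1/56)) = -2 + (-50/17 + 23/70) = -2 - 3109/1190 = -5489/1190 ≈ -4.6126)
-29 + l*(-38 - √(-20 + 5)) = -29 - 5489*(-38 - √(-20 + 5))/1190 = -29 - 5489*(-38 - √(-15))/1190 = -29 - 5489*(-38 - I*√15)/1190 = -29 + (104291/595 + 5489*I*√15/1190) = 87036/595 + 5489*I*√15/1190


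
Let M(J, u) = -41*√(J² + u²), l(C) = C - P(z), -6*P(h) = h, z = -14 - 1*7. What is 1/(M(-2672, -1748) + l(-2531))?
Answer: 10138/68526076951 - 656*√637193/68526076951 ≈ -7.4936e-6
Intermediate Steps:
z = -21 (z = -14 - 7 = -21)
P(h) = -h/6
l(C) = -7/2 + C (l(C) = C - (-1)*(-21)/6 = C - 1*7/2 = C - 7/2 = -7/2 + C)
1/(M(-2672, -1748) + l(-2531)) = 1/(-41*√((-2672)² + (-1748)²) + (-7/2 - 2531)) = 1/(-41*√(7139584 + 3055504) - 5069/2) = 1/(-164*√637193 - 5069/2) = 1/(-5069/2 - 164*√637193)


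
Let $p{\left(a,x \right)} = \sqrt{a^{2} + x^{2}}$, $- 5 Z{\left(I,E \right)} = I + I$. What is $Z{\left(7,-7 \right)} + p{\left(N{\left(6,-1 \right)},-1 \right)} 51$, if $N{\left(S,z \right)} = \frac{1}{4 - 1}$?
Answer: $- \frac{14}{5} + 17 \sqrt{10} \approx 50.959$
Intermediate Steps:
$Z{\left(I,E \right)} = - \frac{2 I}{5}$ ($Z{\left(I,E \right)} = - \frac{I + I}{5} = - \frac{2 I}{5}$)
$N{\left(S,z \right)} = \frac{1}{3}$
$Z{\left(7,-7 \right)} + p{\left(N{\left(6,-1 \right)},-1 \right)} 51 = \left(- \frac{2}{5}\right) 7 + \sqrt{\left(\frac{1}{3}\right)^{2} + \left(-1\right)^{2}} \cdot 51 = - \frac{14}{5} + \sqrt{\frac{1}{9} + 1} \cdot 51 = - \frac{14}{5} + \sqrt{\frac{10}{9}} \cdot 51 = - \frac{14}{5} + \frac{\sqrt{10}}{3} \cdot 51 = - \frac{14}{5} + 17 \sqrt{10}$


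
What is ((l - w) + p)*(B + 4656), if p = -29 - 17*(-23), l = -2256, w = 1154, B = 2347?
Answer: -21345144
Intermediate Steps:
p = 362 (p = -29 + 391 = 362)
((l - w) + p)*(B + 4656) = ((-2256 - 1*1154) + 362)*(2347 + 4656) = ((-2256 - 1154) + 362)*7003 = (-3410 + 362)*7003 = -3048*7003 = -21345144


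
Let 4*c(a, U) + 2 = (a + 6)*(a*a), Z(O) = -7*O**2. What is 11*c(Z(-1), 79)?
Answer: -561/4 ≈ -140.25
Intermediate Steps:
c(a, U) = -1/2 + a**2*(6 + a)/4 (c(a, U) = -1/2 + ((a + 6)*(a*a))/4 = -1/2 + ((6 + a)*a**2)/4 = -1/2 + (a**2*(6 + a))/4 = -1/2 + a**2*(6 + a)/4)
11*c(Z(-1), 79) = 11*(-1/2 + (-7*(-1)**2)**3/4 + 3*(-7*(-1)**2)**2/2) = 11*(-1/2 + (-7*1)**3/4 + 3*(-7*1)**2/2) = 11*(-1/2 + (1/4)*(-7)**3 + (3/2)*(-7)**2) = 11*(-1/2 + (1/4)*(-343) + (3/2)*49) = 11*(-1/2 - 343/4 + 147/2) = 11*(-51/4) = -561/4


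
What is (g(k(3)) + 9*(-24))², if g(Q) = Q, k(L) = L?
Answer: 45369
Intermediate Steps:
(g(k(3)) + 9*(-24))² = (3 + 9*(-24))² = (3 - 216)² = (-213)² = 45369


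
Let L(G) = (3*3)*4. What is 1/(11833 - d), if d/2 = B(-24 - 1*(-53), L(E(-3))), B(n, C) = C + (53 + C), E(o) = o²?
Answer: 1/11583 ≈ 8.6333e-5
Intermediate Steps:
L(G) = 36 (L(G) = 9*4 = 36)
B(n, C) = 53 + 2*C
d = 250 (d = 2*(53 + 2*36) = 2*(53 + 72) = 2*125 = 250)
1/(11833 - d) = 1/(11833 - 1*250) = 1/(11833 - 250) = 1/11583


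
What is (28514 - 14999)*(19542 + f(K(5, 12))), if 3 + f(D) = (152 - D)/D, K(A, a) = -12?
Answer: 263884880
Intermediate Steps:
f(D) = -3 + (152 - D)/D
(28514 - 14999)*(19542 + f(K(5, 12))) = (28514 - 14999)*(19542 + (-4 + 152/(-12))) = 13515*(19542 + (-4 + 152*(-1/12))) = 13515*(19542 + (-4 - 38/3)) = 13515*(19542 - 50/3) = 13515*(58576/3) = 263884880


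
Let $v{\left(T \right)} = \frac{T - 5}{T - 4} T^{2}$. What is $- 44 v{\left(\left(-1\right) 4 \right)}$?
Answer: $-792$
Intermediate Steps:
$v{\left(T \right)} = \frac{T^{2} \left(-5 + T\right)}{-4 + T}$ ($v{\left(T \right)} = \frac{-5 + T}{-4 + T} T^{2} = \frac{T^{2} \left(-5 + T\right)}{-4 + T}$)
$- 44 v{\left(\left(-1\right) 4 \right)} = - 44 \frac{\left(\left(-1\right) 4\right)^{2} \left(-5 - 4\right)}{-4 - 4} = - 44 \frac{\left(-4\right)^{2} \left(-5 - 4\right)}{-4 - 4} = - 44 \cdot 16 \frac{1}{-8} \left(-9\right) = - 44 \cdot 16 \left(- \frac{1}{8}\right) \left(-9\right) = \left(-44\right) 18 = -792$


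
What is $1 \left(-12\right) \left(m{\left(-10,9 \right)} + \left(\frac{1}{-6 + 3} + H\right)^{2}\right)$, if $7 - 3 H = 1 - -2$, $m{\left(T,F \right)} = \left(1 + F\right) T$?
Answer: $1188$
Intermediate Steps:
$m{\left(T,F \right)} = T \left(1 + F\right)$
$H = \frac{4}{3}$ ($H = \frac{7}{3} - \frac{1 - -2}{3} = \frac{7}{3} - \frac{1 + 2}{3} = \frac{7}{3} - 1 = \frac{4}{3} \approx 1.3333$)
$1 \left(-12\right) \left(m{\left(-10,9 \right)} + \left(\frac{1}{-6 + 3} + H\right)^{2}\right) = 1 \left(-12\right) \left(- 10 \left(1 + 9\right) + \left(\frac{1}{-6 + 3} + \frac{4}{3}\right)^{2}\right) = - 12 \left(\left(-10\right) 10 + \left(\frac{1}{-3} + \frac{4}{3}\right)^{2}\right) = - 12 \left(-100 + \left(- \frac{1}{3} + \frac{4}{3}\right)^{2}\right) = - 12 \left(-100 + 1^{2}\right) = - 12 \left(-100 + 1\right) = \left(-12\right) \left(-99\right) = 1188$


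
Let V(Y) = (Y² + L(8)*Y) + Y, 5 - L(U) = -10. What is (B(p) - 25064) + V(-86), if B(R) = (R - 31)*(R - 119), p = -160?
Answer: 34245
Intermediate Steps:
L(U) = 15 (L(U) = 5 - 1*(-10) = 5 + 10 = 15)
B(R) = (-119 + R)*(-31 + R) (B(R) = (-31 + R)*(-119 + R) = (-119 + R)*(-31 + R))
V(Y) = Y² + 16*Y (V(Y) = (Y² + 15*Y) + Y = Y² + 16*Y)
(B(p) - 25064) + V(-86) = ((3689 + (-160)² - 150*(-160)) - 25064) - 86*(16 - 86) = ((3689 + 25600 + 24000) - 25064) - 86*(-70) = (53289 - 25064) + 6020 = 28225 + 6020 = 34245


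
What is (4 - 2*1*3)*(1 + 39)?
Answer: -80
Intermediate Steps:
(4 - 2*1*3)*(1 + 39) = (4 - 2*3)*40 = (4 - 6)*40 = -2*40 = -80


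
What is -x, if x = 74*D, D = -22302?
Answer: 1650348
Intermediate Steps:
x = -1650348 (x = 74*(-22302) = -1650348)
-x = -1*(-1650348) = 1650348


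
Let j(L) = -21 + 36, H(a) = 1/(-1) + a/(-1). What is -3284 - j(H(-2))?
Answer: -3299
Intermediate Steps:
H(a) = -1 - a (H(a) = 1*(-1) + a*(-1) = -1 - a)
j(L) = 15
-3284 - j(H(-2)) = -3284 - 1*15 = -3284 - 15 = -3299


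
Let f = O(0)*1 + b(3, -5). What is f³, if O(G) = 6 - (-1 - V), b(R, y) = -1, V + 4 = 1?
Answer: 27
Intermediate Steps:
V = -3 (V = -4 + 1 = -3)
O(G) = 4 (O(G) = 6 - (-1 - 1*(-3)) = 6 - (-1 + 3) = 6 - 1*2 = 6 - 2 = 4)
f = 3 (f = 4*1 - 1 = 4 - 1 = 3)
f³ = 3³ = 27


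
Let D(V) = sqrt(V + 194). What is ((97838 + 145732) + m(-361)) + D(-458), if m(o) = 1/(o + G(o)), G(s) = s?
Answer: 175857539/722 + 2*I*sqrt(66) ≈ 2.4357e+5 + 16.248*I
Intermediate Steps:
D(V) = sqrt(194 + V)
m(o) = 1/(2*o) (m(o) = 1/(o + o) = 1/(2*o))
((97838 + 145732) + m(-361)) + D(-458) = ((97838 + 145732) + (1/2)/(-361)) + sqrt(194 - 458) = (243570 + (1/2)*(-1/361)) + sqrt(-264) = (243570 - 1/722) + 2*I*sqrt(66) = 175857539/722 + 2*I*sqrt(66)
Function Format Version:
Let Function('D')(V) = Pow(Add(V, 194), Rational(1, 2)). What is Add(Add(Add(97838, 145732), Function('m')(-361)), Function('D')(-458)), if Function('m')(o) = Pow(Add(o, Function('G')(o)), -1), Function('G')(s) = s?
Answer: Add(Rational(175857539, 722), Mul(2, I, Pow(66, Rational(1, 2)))) ≈ Add(2.4357e+5, Mul(16.248, I))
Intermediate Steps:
Function('D')(V) = Pow(Add(194, V), Rational(1, 2))
Function('m')(o) = Mul(Rational(1, 2), Pow(o, -1)) (Function('m')(o) = Pow(Add(o, o), -1) = Pow(Mul(2, o), -1) = Mul(Rational(1, 2), Pow(o, -1)))
Add(Add(Add(97838, 145732), Function('m')(-361)), Function('D')(-458)) = Add(Add(Add(97838, 145732), Mul(Rational(1, 2), Pow(-361, -1))), Pow(Add(194, -458), Rational(1, 2))) = Add(Add(243570, Mul(Rational(1, 2), Rational(-1, 361))), Pow(-264, Rational(1, 2))) = Add(Add(243570, Rational(-1, 722)), Mul(2, I, Pow(66, Rational(1, 2)))) = Add(Rational(175857539, 722), Mul(2, I, Pow(66, Rational(1, 2))))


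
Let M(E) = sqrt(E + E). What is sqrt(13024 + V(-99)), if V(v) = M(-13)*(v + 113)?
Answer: sqrt(13024 + 14*I*sqrt(26)) ≈ 114.12 + 0.3128*I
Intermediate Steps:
M(E) = sqrt(2)*sqrt(E) (M(E) = sqrt(2*E) = sqrt(2)*sqrt(E))
V(v) = I*sqrt(26)*(113 + v) (V(v) = (sqrt(2)*sqrt(-13))*(v + 113) = (sqrt(2)*(I*sqrt(13)))*(113 + v) = (I*sqrt(26))*(113 + v) = I*sqrt(26)*(113 + v))
sqrt(13024 + V(-99)) = sqrt(13024 + I*sqrt(26)*(113 - 99)) = sqrt(13024 + I*sqrt(26)*14) = sqrt(13024 + 14*I*sqrt(26))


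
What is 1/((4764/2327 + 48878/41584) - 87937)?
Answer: -48382984/4254498541367 ≈ -1.1372e-5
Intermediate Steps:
1/((4764/2327 + 48878/41584) - 87937) = 1/((4764*(1/2327) + 48878*(1/41584)) - 87937) = 1/((4764/2327 + 24439/20792) - 87937) = 1/(155922641/48382984 - 87937) = 1/(-4254498541367/48382984) = -48382984/4254498541367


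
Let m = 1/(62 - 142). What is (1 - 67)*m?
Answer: 33/40 ≈ 0.82500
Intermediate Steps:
m = -1/80 (m = 1/(-80) = -1/80 ≈ -0.012500)
(1 - 67)*m = (1 - 67)*(-1/80) = -66*(-1/80) = 33/40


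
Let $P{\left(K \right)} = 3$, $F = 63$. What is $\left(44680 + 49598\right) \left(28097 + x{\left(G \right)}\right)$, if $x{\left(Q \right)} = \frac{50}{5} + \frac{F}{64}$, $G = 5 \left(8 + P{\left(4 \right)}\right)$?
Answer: $\frac{84798865629}{32} \approx 2.65 \cdot 10^{9}$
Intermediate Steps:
$G = 55$ ($G = 5 \left(8 + 3\right) = 5 \cdot 11 = 55$)
$x{\left(Q \right)} = \frac{703}{64}$ ($x{\left(Q \right)} = \frac{50}{5} + \frac{63}{64} = 50 \cdot \frac{1}{5} + 63 \cdot \frac{1}{64} = 10 + \frac{63}{64} = \frac{703}{64}$)
$\left(44680 + 49598\right) \left(28097 + x{\left(G \right)}\right) = \left(44680 + 49598\right) \left(28097 + \frac{703}{64}\right) = 94278 \cdot \frac{1798911}{64} = \frac{84798865629}{32}$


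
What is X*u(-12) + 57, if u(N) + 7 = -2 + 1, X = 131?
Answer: -991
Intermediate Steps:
u(N) = -8 (u(N) = -7 + (-2 + 1) = -7 - 1 = -8)
X*u(-12) + 57 = 131*(-8) + 57 = -1048 + 57 = -991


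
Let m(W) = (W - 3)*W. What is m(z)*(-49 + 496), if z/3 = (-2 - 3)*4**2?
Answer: 26069040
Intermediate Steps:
z = -240 (z = 3*((-2 - 3)*4**2) = 3*(-5*16) = 3*(-80) = -240)
m(W) = W*(-3 + W) (m(W) = (-3 + W)*W = W*(-3 + W))
m(z)*(-49 + 496) = (-240*(-3 - 240))*(-49 + 496) = -240*(-243)*447 = 58320*447 = 26069040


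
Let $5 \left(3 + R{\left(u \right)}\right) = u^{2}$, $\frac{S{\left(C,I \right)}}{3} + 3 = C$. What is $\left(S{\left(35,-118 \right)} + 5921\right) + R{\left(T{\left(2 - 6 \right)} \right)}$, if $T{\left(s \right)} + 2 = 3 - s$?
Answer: $6019$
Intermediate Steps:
$S{\left(C,I \right)} = -9 + 3 C$
$T{\left(s \right)} = 1 - s$ ($T{\left(s \right)} = -2 - \left(-3 + s\right) = 1 - s$)
$R{\left(u \right)} = -3 + \frac{u^{2}}{5}$
$\left(S{\left(35,-118 \right)} + 5921\right) + R{\left(T{\left(2 - 6 \right)} \right)} = \left(\left(-9 + 3 \cdot 35\right) + 5921\right) - \left(3 - \frac{\left(1 - \left(2 - 6\right)\right)^{2}}{5}\right) = \left(\left(-9 + 105\right) + 5921\right) - \left(3 - \frac{\left(1 - -4\right)^{2}}{5}\right) = \left(96 + 5921\right) - \left(3 - \frac{\left(1 + 4\right)^{2}}{5}\right) = 6017 - \left(3 - \frac{5^{2}}{5}\right) = 6017 + \left(-3 + \frac{1}{5} \cdot 25\right) = 6017 + \left(-3 + 5\right) = 6017 + 2 = 6019$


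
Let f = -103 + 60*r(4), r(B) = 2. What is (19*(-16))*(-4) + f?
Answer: 1233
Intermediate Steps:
f = 17 (f = -103 + 60*2 = -103 + 120 = 17)
(19*(-16))*(-4) + f = (19*(-16))*(-4) + 17 = -304*(-4) + 17 = 1216 + 17 = 1233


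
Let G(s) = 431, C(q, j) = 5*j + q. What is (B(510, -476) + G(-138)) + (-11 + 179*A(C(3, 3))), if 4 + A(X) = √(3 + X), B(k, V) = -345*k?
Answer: -176246 + 179*√21 ≈ -1.7543e+5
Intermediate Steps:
C(q, j) = q + 5*j
A(X) = -4 + √(3 + X)
(B(510, -476) + G(-138)) + (-11 + 179*A(C(3, 3))) = (-345*510 + 431) + (-11 + 179*(-4 + √(3 + (3 + 5*3)))) = (-175950 + 431) + (-11 + 179*(-4 + √(3 + (3 + 15)))) = -175519 + (-11 + 179*(-4 + √(3 + 18))) = -175519 + (-11 + 179*(-4 + √21)) = -175519 + (-11 + (-716 + 179*√21)) = -175519 + (-727 + 179*√21) = -176246 + 179*√21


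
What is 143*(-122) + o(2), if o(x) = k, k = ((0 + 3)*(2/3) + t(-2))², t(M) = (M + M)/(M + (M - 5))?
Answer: -1412642/81 ≈ -17440.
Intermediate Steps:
t(M) = 2*M/(-5 + 2*M) (t(M) = (2*M)/(M + (-5 + M)) = (2*M)/(-5 + 2*M) = 2*M/(-5 + 2*M))
k = 484/81 (k = ((0 + 3)*(2/3) + 2*(-2)/(-5 + 2*(-2)))² = (3*(2*(⅓)) + 2*(-2)/(-5 - 4))² = (3*(⅔) + 2*(-2)/(-9))² = (2 + 2*(-2)*(-⅑))² = (2 + 4/9)² = (22/9)² = 484/81 ≈ 5.9753)
o(x) = 484/81
143*(-122) + o(2) = 143*(-122) + 484/81 = -17446 + 484/81 = -1412642/81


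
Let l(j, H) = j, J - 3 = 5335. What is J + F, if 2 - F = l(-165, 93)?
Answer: 5505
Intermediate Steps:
J = 5338 (J = 3 + 5335 = 5338)
F = 167 (F = 2 - 1*(-165) = 2 + 165 = 167)
J + F = 5338 + 167 = 5505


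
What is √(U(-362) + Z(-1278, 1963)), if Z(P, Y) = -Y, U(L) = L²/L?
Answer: 5*I*√93 ≈ 48.218*I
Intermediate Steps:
U(L) = L
√(U(-362) + Z(-1278, 1963)) = √(-362 - 1*1963) = √(-362 - 1963) = √(-2325) = 5*I*√93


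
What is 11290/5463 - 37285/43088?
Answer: 282775565/235389744 ≈ 1.2013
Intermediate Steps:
11290/5463 - 37285/43088 = 282775565/235389744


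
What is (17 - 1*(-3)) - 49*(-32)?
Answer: 1588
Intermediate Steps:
(17 - 1*(-3)) - 49*(-32) = (17 + 3) + 1568 = 20 + 1568 = 1588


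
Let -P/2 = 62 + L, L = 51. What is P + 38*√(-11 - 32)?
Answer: -226 + 38*I*√43 ≈ -226.0 + 249.18*I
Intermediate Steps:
P = -226 (P = -2*(62 + 51) = -2*113 = -226)
P + 38*√(-11 - 32) = -226 + 38*√(-11 - 32) = -226 + 38*√(-43) = -226 + 38*(I*√43) = -226 + 38*I*√43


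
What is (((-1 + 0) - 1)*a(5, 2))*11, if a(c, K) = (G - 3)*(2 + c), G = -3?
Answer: 924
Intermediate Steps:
a(c, K) = -12 - 6*c (a(c, K) = (-3 - 3)*(2 + c) = -6*(2 + c) = -12 - 6*c)
(((-1 + 0) - 1)*a(5, 2))*11 = (((-1 + 0) - 1)*(-12 - 6*5))*11 = ((-1 - 1)*(-12 - 30))*11 = -2*(-42)*11 = 84*11 = 924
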